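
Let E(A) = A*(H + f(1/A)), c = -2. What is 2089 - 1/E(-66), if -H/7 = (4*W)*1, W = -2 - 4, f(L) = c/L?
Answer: 41362201/19800 ≈ 2089.0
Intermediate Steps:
f(L) = -2/L
W = -6
H = 168 (H = -7*4*(-6) = -(-168) = -7*(-24) = 168)
E(A) = A*(168 - 2*A)
2089 - 1/E(-66) = 2089 - 1/(2*(-66)*(84 - 1*(-66))) = 2089 - 1/(2*(-66)*(84 + 66)) = 2089 - 1/(2*(-66)*150) = 2089 - 1/(-19800) = 2089 - 1*(-1/19800) = 2089 + 1/19800 = 41362201/19800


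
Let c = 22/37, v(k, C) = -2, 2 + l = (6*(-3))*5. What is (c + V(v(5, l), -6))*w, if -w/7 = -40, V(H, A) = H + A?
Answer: -76720/37 ≈ -2073.5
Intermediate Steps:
l = -92 (l = -2 + (6*(-3))*5 = -2 - 18*5 = -2 - 90 = -92)
V(H, A) = A + H
w = 280 (w = -7*(-40) = 280)
c = 22/37 (c = 22*(1/37) = 22/37 ≈ 0.59459)
(c + V(v(5, l), -6))*w = (22/37 + (-6 - 2))*280 = (22/37 - 8)*280 = -274/37*280 = -76720/37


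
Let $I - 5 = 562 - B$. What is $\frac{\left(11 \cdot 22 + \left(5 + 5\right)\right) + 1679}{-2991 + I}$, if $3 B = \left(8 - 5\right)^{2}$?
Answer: $- \frac{1931}{2427} \approx -0.79563$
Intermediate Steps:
$B = 3$ ($B = \frac{\left(8 - 5\right)^{2}}{3} = \frac{3^{2}}{3} = \frac{1}{3} \cdot 9 = 3$)
$I = 564$ ($I = 5 + \left(562 - 3\right) = 5 + 559 = 564$)
$\frac{\left(11 \cdot 22 + \left(5 + 5\right)\right) + 1679}{-2991 + I} = \frac{\left(11 \cdot 22 + \left(5 + 5\right)\right) + 1679}{-2991 + 564} = \frac{\left(242 + 10\right) + 1679}{-2427} = \left(252 + 1679\right) \left(- \frac{1}{2427}\right) = 1931 \left(- \frac{1}{2427}\right) = - \frac{1931}{2427}$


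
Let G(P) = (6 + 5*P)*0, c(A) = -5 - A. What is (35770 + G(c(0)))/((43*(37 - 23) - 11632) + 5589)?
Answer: -35770/5441 ≈ -6.5742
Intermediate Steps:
G(P) = 0
(35770 + G(c(0)))/((43*(37 - 23) - 11632) + 5589) = (35770 + 0)/((43*(37 - 23) - 11632) + 5589) = 35770/((43*14 - 11632) + 5589) = 35770/((602 - 11632) + 5589) = 35770/(-11030 + 5589) = 35770/(-5441) = 35770*(-1/5441) = -35770/5441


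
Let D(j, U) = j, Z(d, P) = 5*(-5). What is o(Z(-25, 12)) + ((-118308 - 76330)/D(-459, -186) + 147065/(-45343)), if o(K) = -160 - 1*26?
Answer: 4886854717/20812437 ≈ 234.80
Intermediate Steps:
Z(d, P) = -25
o(K) = -186 (o(K) = -160 - 26 = -186)
o(Z(-25, 12)) + ((-118308 - 76330)/D(-459, -186) + 147065/(-45343)) = -186 + ((-118308 - 76330)/(-459) + 147065/(-45343)) = -186 + (-194638*(-1/459) + 147065*(-1/45343)) = -186 + (194638/459 - 147065/45343) = -186 + 8757967999/20812437 = 4886854717/20812437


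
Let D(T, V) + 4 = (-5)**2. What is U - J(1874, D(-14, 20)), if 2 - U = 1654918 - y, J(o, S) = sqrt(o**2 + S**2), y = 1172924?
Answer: -481992 - sqrt(3512317) ≈ -4.8387e+5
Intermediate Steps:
D(T, V) = 21 (D(T, V) = -4 + (-5)**2 = -4 + 25 = 21)
J(o, S) = sqrt(S**2 + o**2)
U = -481992 (U = 2 - (1654918 - 1*1172924) = 2 - (1654918 - 1172924) = 2 - 1*481994 = 2 - 481994 = -481992)
U - J(1874, D(-14, 20)) = -481992 - sqrt(21**2 + 1874**2) = -481992 - sqrt(441 + 3511876) = -481992 - sqrt(3512317)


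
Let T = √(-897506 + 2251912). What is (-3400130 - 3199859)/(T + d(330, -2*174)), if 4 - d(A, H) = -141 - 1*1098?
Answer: -8203786327/190643 + 6599989*√1354406/190643 ≈ -2742.2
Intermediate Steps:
d(A, H) = 1243 (d(A, H) = 4 - (-141 - 1*1098) = 4 - (-141 - 1098) = 4 - 1*(-1239) = 4 + 1239 = 1243)
T = √1354406 ≈ 1163.8
(-3400130 - 3199859)/(T + d(330, -2*174)) = (-3400130 - 3199859)/(√1354406 + 1243) = -6599989/(1243 + √1354406)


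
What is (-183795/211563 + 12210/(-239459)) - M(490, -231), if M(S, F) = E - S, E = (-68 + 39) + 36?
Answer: 67279631852/139561059 ≈ 482.08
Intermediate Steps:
E = 7 (E = -29 + 36 = 7)
M(S, F) = 7 - S
(-183795/211563 + 12210/(-239459)) - M(490, -231) = (-183795/211563 + 12210/(-239459)) - (7 - 1*490) = (-183795*1/211563 + 12210*(-1/239459)) - (7 - 490) = (-61265/70521 - 1110/21769) - 1*(-483) = -128359645/139561059 + 483 = 67279631852/139561059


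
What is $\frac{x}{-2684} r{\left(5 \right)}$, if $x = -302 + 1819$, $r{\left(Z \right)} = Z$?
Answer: $- \frac{7585}{2684} \approx -2.826$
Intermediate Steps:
$x = 1517$
$\frac{x}{-2684} r{\left(5 \right)} = \frac{1517}{-2684} \cdot 5 = 1517 \left(- \frac{1}{2684}\right) 5 = \left(- \frac{1517}{2684}\right) 5 = - \frac{7585}{2684}$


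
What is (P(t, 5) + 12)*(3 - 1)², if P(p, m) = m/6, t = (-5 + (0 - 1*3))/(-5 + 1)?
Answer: 154/3 ≈ 51.333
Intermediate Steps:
t = 2 (t = (-5 + (0 - 3))/(-4) = (-5 - 3)*(-¼) = -8*(-¼) = 2)
P(p, m) = m/6 (P(p, m) = m*(⅙) = m/6)
(P(t, 5) + 12)*(3 - 1)² = ((⅙)*5 + 12)*(3 - 1)² = (⅚ + 12)*2² = (77/6)*4 = 154/3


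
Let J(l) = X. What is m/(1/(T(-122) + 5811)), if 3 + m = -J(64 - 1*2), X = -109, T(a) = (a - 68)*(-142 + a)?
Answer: 5932926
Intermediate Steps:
T(a) = (-142 + a)*(-68 + a) (T(a) = (-68 + a)*(-142 + a) = (-142 + a)*(-68 + a))
J(l) = -109
m = 106 (m = -3 - 1*(-109) = -3 + 109 = 106)
m/(1/(T(-122) + 5811)) = 106/(1/((9656 + (-122)² - 210*(-122)) + 5811)) = 106/(1/((9656 + 14884 + 25620) + 5811)) = 106/(1/(50160 + 5811)) = 106/(1/55971) = 106*55971 = 5932926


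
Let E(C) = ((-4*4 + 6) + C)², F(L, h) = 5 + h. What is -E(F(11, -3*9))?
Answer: -1024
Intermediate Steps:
E(C) = (-10 + C)² (E(C) = ((-16 + 6) + C)² = (-10 + C)²)
-E(F(11, -3*9)) = -(-10 + (5 - 3*9))² = -(-10 + (5 - 27))² = -(-10 - 22)² = -1*(-32)² = -1*1024 = -1024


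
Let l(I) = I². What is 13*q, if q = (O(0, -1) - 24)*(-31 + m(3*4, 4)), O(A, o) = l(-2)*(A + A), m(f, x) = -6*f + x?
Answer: 30888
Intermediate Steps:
m(f, x) = x - 6*f
O(A, o) = 8*A (O(A, o) = (-2)²*(A + A) = 4*(2*A) = 8*A)
q = 2376 (q = (8*0 - 24)*(-31 + (4 - 18*4)) = (0 - 24)*(-31 + (4 - 6*12)) = -24*(-31 + (4 - 72)) = -24*(-31 - 68) = -24*(-99) = 2376)
13*q = 13*2376 = 30888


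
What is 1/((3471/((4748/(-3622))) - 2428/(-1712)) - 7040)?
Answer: -508036/4921052865 ≈ -0.00010324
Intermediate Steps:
1/((3471/((4748/(-3622))) - 2428/(-1712)) - 7040) = 1/((3471/((4748*(-1/3622))) - 2428*(-1/1712)) - 7040) = 1/((3471/(-2374/1811) + 607/428) - 7040) = 1/((3471*(-1811/2374) + 607/428) - 7040) = 1/((-6285981/2374 + 607/428) - 7040) = 1/(-1344479425/508036 - 7040) = 1/(-4921052865/508036) = -508036/4921052865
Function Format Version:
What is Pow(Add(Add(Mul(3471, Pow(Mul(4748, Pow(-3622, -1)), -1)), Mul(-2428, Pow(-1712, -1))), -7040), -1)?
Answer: Rational(-508036, 4921052865) ≈ -0.00010324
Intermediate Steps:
Pow(Add(Add(Mul(3471, Pow(Mul(4748, Pow(-3622, -1)), -1)), Mul(-2428, Pow(-1712, -1))), -7040), -1) = Pow(Add(Add(Mul(3471, Pow(Mul(4748, Rational(-1, 3622)), -1)), Mul(-2428, Rational(-1, 1712))), -7040), -1) = Pow(Add(Add(Mul(3471, Pow(Rational(-2374, 1811), -1)), Rational(607, 428)), -7040), -1) = Pow(Add(Add(Mul(3471, Rational(-1811, 2374)), Rational(607, 428)), -7040), -1) = Pow(Add(Add(Rational(-6285981, 2374), Rational(607, 428)), -7040), -1) = Pow(Add(Rational(-1344479425, 508036), -7040), -1) = Pow(Rational(-4921052865, 508036), -1) = Rational(-508036, 4921052865)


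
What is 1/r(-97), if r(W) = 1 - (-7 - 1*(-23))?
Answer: -1/15 ≈ -0.066667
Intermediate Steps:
r(W) = -15 (r(W) = 1 - (-7 + 23) = 1 - 1*16 = 1 - 16 = -15)
1/r(-97) = 1/(-15) = -1/15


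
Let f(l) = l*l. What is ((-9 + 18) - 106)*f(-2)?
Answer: -388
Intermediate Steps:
f(l) = l²
((-9 + 18) - 106)*f(-2) = ((-9 + 18) - 106)*(-2)² = (9 - 106)*4 = -97*4 = -388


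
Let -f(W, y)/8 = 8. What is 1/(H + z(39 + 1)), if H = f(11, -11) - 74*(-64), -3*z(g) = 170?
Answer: 3/13846 ≈ 0.00021667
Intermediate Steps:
f(W, y) = -64 (f(W, y) = -8*8 = -64)
z(g) = -170/3 (z(g) = -⅓*170 = -170/3)
H = 4672 (H = -64 - 74*(-64) = -64 + 4736 = 4672)
1/(H + z(39 + 1)) = 1/(4672 - 170/3) = 1/(13846/3) = 3/13846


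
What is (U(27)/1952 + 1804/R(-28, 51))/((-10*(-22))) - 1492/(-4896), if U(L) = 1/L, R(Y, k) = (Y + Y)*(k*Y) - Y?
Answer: 1201702753631/3942062087040 ≈ 0.30484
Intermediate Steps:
R(Y, k) = -Y + 2*k*Y² (R(Y, k) = (2*Y)*(Y*k) - Y = 2*k*Y² - Y = -Y + 2*k*Y²)
(U(27)/1952 + 1804/R(-28, 51))/((-10*(-22))) - 1492/(-4896) = (1/(27*1952) + 1804/((-28*(-1 + 2*(-28)*51))))/((-10*(-22))) - 1492/(-4896) = ((1/27)*(1/1952) + 1804/((-28*(-1 - 2856))))/220 - 1492*(-1/4896) = (1/52704 + 1804/((-28*(-2857))))*(1/220) + 373/1224 = (1/52704 + 1804/79996)*(1/220) + 373/1224 = (1/52704 + 1804*(1/79996))*(1/220) + 373/1224 = (1/52704 + 451/19999)*(1/220) + 373/1224 = (23789503/1054027296)*(1/220) + 373/1224 = 23789503/231886005120 + 373/1224 = 1201702753631/3942062087040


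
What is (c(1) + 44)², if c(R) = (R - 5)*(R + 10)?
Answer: 0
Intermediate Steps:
c(R) = (-5 + R)*(10 + R)
(c(1) + 44)² = ((-50 + 1² + 5*1) + 44)² = ((-50 + 1 + 5) + 44)² = (-44 + 44)² = 0² = 0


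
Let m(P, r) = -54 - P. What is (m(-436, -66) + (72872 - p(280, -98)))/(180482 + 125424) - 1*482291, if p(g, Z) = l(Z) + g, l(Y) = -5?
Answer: -147535637667/305906 ≈ -4.8229e+5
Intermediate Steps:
p(g, Z) = -5 + g
(m(-436, -66) + (72872 - p(280, -98)))/(180482 + 125424) - 1*482291 = ((-54 - 1*(-436)) + (72872 - (-5 + 280)))/(180482 + 125424) - 1*482291 = ((-54 + 436) + (72872 - 1*275))/305906 - 482291 = (382 + (72872 - 275))*(1/305906) - 482291 = (382 + 72597)*(1/305906) - 482291 = 72979*(1/305906) - 482291 = 72979/305906 - 482291 = -147535637667/305906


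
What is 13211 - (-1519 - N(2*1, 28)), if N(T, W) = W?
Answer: 14758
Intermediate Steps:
13211 - (-1519 - N(2*1, 28)) = 13211 - (-1519 - 1*28) = 13211 - (-1519 - 28) = 13211 - 1*(-1547) = 13211 + 1547 = 14758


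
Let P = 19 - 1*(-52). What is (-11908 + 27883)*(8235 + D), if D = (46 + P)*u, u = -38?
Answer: 60529275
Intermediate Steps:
P = 71 (P = 19 + 52 = 71)
D = -4446 (D = (46 + 71)*(-38) = 117*(-38) = -4446)
(-11908 + 27883)*(8235 + D) = (-11908 + 27883)*(8235 - 4446) = 15975*3789 = 60529275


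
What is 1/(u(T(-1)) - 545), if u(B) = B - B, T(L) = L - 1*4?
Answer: -1/545 ≈ -0.0018349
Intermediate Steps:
T(L) = -4 + L (T(L) = L - 4 = -4 + L)
u(B) = 0
1/(u(T(-1)) - 545) = 1/(0 - 545) = 1/(-545) = -1/545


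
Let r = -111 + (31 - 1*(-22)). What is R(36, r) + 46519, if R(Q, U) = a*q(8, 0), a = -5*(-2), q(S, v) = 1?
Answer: 46529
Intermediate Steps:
r = -58 (r = -111 + (31 + 22) = -111 + 53 = -58)
a = 10
R(Q, U) = 10 (R(Q, U) = 10*1 = 10)
R(36, r) + 46519 = 10 + 46519 = 46529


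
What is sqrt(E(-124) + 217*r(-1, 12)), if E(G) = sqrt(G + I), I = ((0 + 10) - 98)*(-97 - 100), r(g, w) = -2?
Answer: sqrt(-434 + 2*sqrt(4303)) ≈ 17.401*I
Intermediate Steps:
I = 17336 (I = (10 - 98)*(-197) = -88*(-197) = 17336)
E(G) = sqrt(17336 + G) (E(G) = sqrt(G + 17336) = sqrt(17336 + G))
sqrt(E(-124) + 217*r(-1, 12)) = sqrt(sqrt(17336 - 124) + 217*(-2)) = sqrt(sqrt(17212) - 434) = sqrt(2*sqrt(4303) - 434) = sqrt(-434 + 2*sqrt(4303))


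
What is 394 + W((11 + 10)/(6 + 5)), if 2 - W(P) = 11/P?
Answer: 8195/21 ≈ 390.24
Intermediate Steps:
W(P) = 2 - 11/P
394 + W((11 + 10)/(6 + 5)) = 394 + (2 - 11*(6 + 5)/(11 + 10)) = 394 + (2 - 11/(21/11)) = 394 + (2 - 11/(21*(1/11))) = 394 + (2 - 11/21/11) = 394 + (2 - 11*11/21) = 394 + (2 - 121/21) = 394 - 79/21 = 8195/21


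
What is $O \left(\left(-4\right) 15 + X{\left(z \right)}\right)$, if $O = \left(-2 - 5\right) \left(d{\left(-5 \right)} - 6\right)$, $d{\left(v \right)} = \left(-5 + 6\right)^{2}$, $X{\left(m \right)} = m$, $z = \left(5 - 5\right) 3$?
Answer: $-2100$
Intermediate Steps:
$z = 0$ ($z = 0 \cdot 3 = 0$)
$d{\left(v \right)} = 1$ ($d{\left(v \right)} = 1^{2} = 1$)
$O = 35$ ($O = \left(-2 - 5\right) \left(1 - 6\right) = \left(-2 - 5\right) \left(-5\right) = \left(-7\right) \left(-5\right) = 35$)
$O \left(\left(-4\right) 15 + X{\left(z \right)}\right) = 35 \left(\left(-4\right) 15 + 0\right) = 35 \left(-60 + 0\right) = 35 \left(-60\right) = -2100$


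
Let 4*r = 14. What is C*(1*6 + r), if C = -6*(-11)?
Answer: 627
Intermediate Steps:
r = 7/2 (r = (1/4)*14 = 7/2 ≈ 3.5000)
C = 66
C*(1*6 + r) = 66*(1*6 + 7/2) = 66*(6 + 7/2) = 66*(19/2) = 627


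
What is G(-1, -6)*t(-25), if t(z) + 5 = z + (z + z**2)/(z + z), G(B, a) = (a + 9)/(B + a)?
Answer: 18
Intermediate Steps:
G(B, a) = (9 + a)/(B + a)
t(z) = -5 + z + (z + z**2)/(2*z) (t(z) = -5 + (z + (z + z**2)/(z + z)) = -5 + (z + (z + z**2)/((2*z))) = -5 + (z + (z + z**2)*(1/(2*z))) = -5 + (z + (z + z**2)/(2*z)) = -5 + z + (z + z**2)/(2*z))
G(-1, -6)*t(-25) = ((9 - 6)/(-1 - 6))*(-9/2 + (3/2)*(-25)) = (3/(-7))*(-9/2 - 75/2) = -1/7*3*(-42) = -3/7*(-42) = 18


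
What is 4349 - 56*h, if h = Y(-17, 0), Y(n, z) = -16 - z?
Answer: 5245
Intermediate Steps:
h = -16 (h = -16 - 1*0 = -16 + 0 = -16)
4349 - 56*h = 4349 - 56*(-16) = 4349 - 1*(-896) = 4349 + 896 = 5245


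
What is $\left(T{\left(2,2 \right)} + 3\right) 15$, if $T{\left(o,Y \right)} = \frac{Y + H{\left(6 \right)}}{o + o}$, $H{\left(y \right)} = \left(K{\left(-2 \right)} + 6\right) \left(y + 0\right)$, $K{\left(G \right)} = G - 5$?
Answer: $30$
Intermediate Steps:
$K{\left(G \right)} = -5 + G$
$H{\left(y \right)} = - y$ ($H{\left(y \right)} = \left(\left(-5 - 2\right) + 6\right) \left(y + 0\right) = \left(-7 + 6\right) y = - y$)
$T{\left(o,Y \right)} = \frac{-6 + Y}{2 o}$ ($T{\left(o,Y \right)} = \frac{Y - 6}{o + o} = \frac{Y - 6}{2 o} = \left(-6 + Y\right) \frac{1}{2 o} = \frac{-6 + Y}{2 o}$)
$\left(T{\left(2,2 \right)} + 3\right) 15 = \left(\frac{-6 + 2}{2 \cdot 2} + 3\right) 15 = \left(\frac{1}{2} \cdot \frac{1}{2} \left(-4\right) + 3\right) 15 = \left(-1 + 3\right) 15 = 2 \cdot 15 = 30$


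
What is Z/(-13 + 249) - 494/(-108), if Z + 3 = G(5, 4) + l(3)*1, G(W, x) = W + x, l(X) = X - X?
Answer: 7327/1593 ≈ 4.5995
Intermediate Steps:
l(X) = 0
Z = 6 (Z = -3 + ((5 + 4) + 0*1) = -3 + (9 + 0) = -3 + 9 = 6)
Z/(-13 + 249) - 494/(-108) = 6/(-13 + 249) - 494/(-108) = 6/236 - 494*(-1/108) = 6*(1/236) + 247/54 = 3/118 + 247/54 = 7327/1593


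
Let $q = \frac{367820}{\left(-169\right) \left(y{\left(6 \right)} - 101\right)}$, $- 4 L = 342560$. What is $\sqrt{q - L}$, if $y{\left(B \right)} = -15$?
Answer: $\frac{3 \sqrt{1352732695}}{377} \approx 292.68$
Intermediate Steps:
$L = -85640$ ($L = \left(- \frac{1}{4}\right) 342560 = -85640$)
$q = \frac{91955}{4901}$ ($q = \frac{367820}{\left(-169\right) \left(-15 - 101\right)} = \frac{367820}{\left(-169\right) \left(-116\right)} = \frac{367820}{19604} = 367820 \cdot \frac{1}{19604} = \frac{91955}{4901} \approx 18.763$)
$\sqrt{q - L} = \sqrt{\frac{91955}{4901} - -85640} = \sqrt{\frac{91955}{4901} + 85640} = \sqrt{\frac{419813595}{4901}} = \frac{3 \sqrt{1352732695}}{377}$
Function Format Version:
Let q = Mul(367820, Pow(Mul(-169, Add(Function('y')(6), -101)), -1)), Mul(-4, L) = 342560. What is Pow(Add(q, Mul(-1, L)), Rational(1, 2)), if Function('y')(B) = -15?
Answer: Mul(Rational(3, 377), Pow(1352732695, Rational(1, 2))) ≈ 292.68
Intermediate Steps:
L = -85640 (L = Mul(Rational(-1, 4), 342560) = -85640)
q = Rational(91955, 4901) (q = Mul(367820, Pow(Mul(-169, Add(-15, -101)), -1)) = Mul(367820, Pow(Mul(-169, -116), -1)) = Mul(367820, Pow(19604, -1)) = Mul(367820, Rational(1, 19604)) = Rational(91955, 4901) ≈ 18.763)
Pow(Add(q, Mul(-1, L)), Rational(1, 2)) = Pow(Add(Rational(91955, 4901), Mul(-1, -85640)), Rational(1, 2)) = Pow(Add(Rational(91955, 4901), 85640), Rational(1, 2)) = Pow(Rational(419813595, 4901), Rational(1, 2)) = Mul(Rational(3, 377), Pow(1352732695, Rational(1, 2)))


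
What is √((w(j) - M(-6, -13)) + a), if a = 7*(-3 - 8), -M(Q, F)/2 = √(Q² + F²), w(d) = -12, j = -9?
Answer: √(-89 + 2*√205) ≈ 7.7694*I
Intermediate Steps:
M(Q, F) = -2*√(F² + Q²) (M(Q, F) = -2*√(Q² + F²) = -2*√(F² + Q²))
a = -77 (a = 7*(-11) = -77)
√((w(j) - M(-6, -13)) + a) = √((-12 - (-2)*√((-13)² + (-6)²)) - 77) = √((-12 - (-2)*√(169 + 36)) - 77) = √((-12 - (-2)*√205) - 77) = √((-12 + 2*√205) - 77) = √(-89 + 2*√205)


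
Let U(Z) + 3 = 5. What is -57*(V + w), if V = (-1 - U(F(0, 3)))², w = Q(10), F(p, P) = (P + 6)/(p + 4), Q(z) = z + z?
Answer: -1653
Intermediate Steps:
Q(z) = 2*z
F(p, P) = (6 + P)/(4 + p)
w = 20 (w = 2*10 = 20)
U(Z) = 2 (U(Z) = -3 + 5 = 2)
V = 9 (V = (-1 - 1*2)² = (-1 - 2)² = (-3)² = 9)
-57*(V + w) = -57*(9 + 20) = -57*29 = -1653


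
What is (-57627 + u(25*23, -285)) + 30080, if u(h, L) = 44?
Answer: -27503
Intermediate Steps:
(-57627 + u(25*23, -285)) + 30080 = (-57627 + 44) + 30080 = -57583 + 30080 = -27503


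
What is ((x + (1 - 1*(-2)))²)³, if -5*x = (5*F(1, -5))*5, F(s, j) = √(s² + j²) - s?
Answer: 720423144 - 135663040*√26 ≈ 2.8675e+7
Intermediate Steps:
F(s, j) = √(j² + s²) - s
x = 5 - 5*√26 (x = -5*(√((-5)² + 1²) - 1*1)*5/5 = -5*(√(25 + 1) - 1)*5/5 = -5*(√26 - 1)*5/5 = -5*(-1 + √26)*5/5 = -(-5 + 5*√26)*5/5 = -(-25 + 25*√26)/5 = 5 - 5*√26 ≈ -20.495)
((x + (1 - 1*(-2)))²)³ = (((5 - 5*√26) + (1 - 1*(-2)))²)³ = (((5 - 5*√26) + (1 + 2))²)³ = (((5 - 5*√26) + 3)²)³ = ((8 - 5*√26)²)³ = (8 - 5*√26)⁶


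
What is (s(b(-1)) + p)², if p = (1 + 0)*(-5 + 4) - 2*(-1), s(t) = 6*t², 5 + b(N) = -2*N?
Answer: 3025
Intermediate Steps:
b(N) = -5 - 2*N
p = 1 (p = 1*(-1) + 2 = -1 + 2 = 1)
(s(b(-1)) + p)² = (6*(-5 - 2*(-1))² + 1)² = (6*(-5 + 2)² + 1)² = (6*(-3)² + 1)² = (6*9 + 1)² = (54 + 1)² = 55² = 3025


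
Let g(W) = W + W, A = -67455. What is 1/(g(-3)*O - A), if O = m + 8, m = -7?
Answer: 1/67449 ≈ 1.4826e-5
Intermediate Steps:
g(W) = 2*W
O = 1 (O = -7 + 8 = 1)
1/(g(-3)*O - A) = 1/((2*(-3))*1 - 1*(-67455)) = 1/(-6*1 + 67455) = 1/(-6 + 67455) = 1/67449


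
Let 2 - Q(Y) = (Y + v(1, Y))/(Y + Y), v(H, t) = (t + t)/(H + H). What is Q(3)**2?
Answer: 1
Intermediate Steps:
v(H, t) = t/H (v(H, t) = (2*t)/((2*H)) = (2*t)*(1/(2*H)) = t/H)
Q(Y) = 1 (Q(Y) = 2 - (Y + Y/1)/(Y + Y) = 2 - (Y + Y*1)/(2*Y) = 2 - (Y + Y)*1/(2*Y) = 2 - 2*Y*1/(2*Y) = 2 - 1*1 = 2 - 1 = 1)
Q(3)**2 = 1**2 = 1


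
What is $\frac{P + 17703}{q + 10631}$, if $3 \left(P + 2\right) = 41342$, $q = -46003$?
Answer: $- \frac{94445}{106116} \approx -0.89002$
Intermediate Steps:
$P = \frac{41336}{3}$ ($P = -2 + \frac{1}{3} \cdot 41342 = -2 + \frac{41342}{3} = \frac{41336}{3} \approx 13779.0$)
$\frac{P + 17703}{q + 10631} = \frac{\frac{41336}{3} + 17703}{-46003 + 10631} = \frac{94445}{3 \left(-35372\right)} = \frac{94445}{3} \left(- \frac{1}{35372}\right) = - \frac{94445}{106116}$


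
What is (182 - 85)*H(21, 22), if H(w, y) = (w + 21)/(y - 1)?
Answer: 194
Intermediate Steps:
H(w, y) = (21 + w)/(-1 + y)
(182 - 85)*H(21, 22) = (182 - 85)*((21 + 21)/(-1 + 22)) = 97*(42/21) = 97*((1/21)*42) = 97*2 = 194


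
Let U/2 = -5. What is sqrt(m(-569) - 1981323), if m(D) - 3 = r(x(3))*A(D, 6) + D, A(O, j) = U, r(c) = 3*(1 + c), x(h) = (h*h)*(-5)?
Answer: I*sqrt(1980569) ≈ 1407.3*I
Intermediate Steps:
x(h) = -5*h**2 (x(h) = h**2*(-5) = -5*h**2)
U = -10 (U = 2*(-5) = -10)
r(c) = 3 + 3*c
A(O, j) = -10
m(D) = 1323 + D (m(D) = 3 + ((3 + 3*(-5*3**2))*(-10) + D) = 3 + ((3 + 3*(-5*9))*(-10) + D) = 3 + ((3 + 3*(-45))*(-10) + D) = 3 + ((3 - 135)*(-10) + D) = 3 + (-132*(-10) + D) = 3 + (1320 + D) = 1323 + D)
sqrt(m(-569) - 1981323) = sqrt((1323 - 569) - 1981323) = sqrt(754 - 1981323) = sqrt(-1980569) = I*sqrt(1980569)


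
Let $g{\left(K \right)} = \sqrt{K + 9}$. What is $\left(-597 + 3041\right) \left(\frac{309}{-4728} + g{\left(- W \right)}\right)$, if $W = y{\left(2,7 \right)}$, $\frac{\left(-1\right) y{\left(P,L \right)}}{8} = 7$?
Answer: $- \frac{62933}{394} + 2444 \sqrt{65} \approx 19544.0$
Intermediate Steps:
$y{\left(P,L \right)} = -56$ ($y{\left(P,L \right)} = \left(-8\right) 7 = -56$)
$W = -56$
$g{\left(K \right)} = \sqrt{9 + K}$
$\left(-597 + 3041\right) \left(\frac{309}{-4728} + g{\left(- W \right)}\right) = \left(-597 + 3041\right) \left(\frac{309}{-4728} + \sqrt{9 - -56}\right) = 2444 \left(309 \left(- \frac{1}{4728}\right) + \sqrt{9 + 56}\right) = 2444 \left(- \frac{103}{1576} + \sqrt{65}\right) = - \frac{62933}{394} + 2444 \sqrt{65}$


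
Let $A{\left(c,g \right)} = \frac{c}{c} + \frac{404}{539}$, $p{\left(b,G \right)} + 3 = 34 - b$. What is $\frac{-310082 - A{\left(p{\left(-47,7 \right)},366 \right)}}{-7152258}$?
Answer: $\frac{167135141}{3855067062} \approx 0.043355$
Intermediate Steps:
$p{\left(b,G \right)} = 31 - b$ ($p{\left(b,G \right)} = -3 - \left(-34 + b\right) = 31 - b$)
$A{\left(c,g \right)} = \frac{943}{539}$ ($A{\left(c,g \right)} = 1 + 404 \cdot \frac{1}{539} = 1 + \frac{404}{539} = \frac{943}{539}$)
$\frac{-310082 - A{\left(p{\left(-47,7 \right)},366 \right)}}{-7152258} = \frac{-310082 - \frac{943}{539}}{-7152258} = \left(-310082 - \frac{943}{539}\right) \left(- \frac{1}{7152258}\right) = \left(- \frac{167135141}{539}\right) \left(- \frac{1}{7152258}\right) = \frac{167135141}{3855067062}$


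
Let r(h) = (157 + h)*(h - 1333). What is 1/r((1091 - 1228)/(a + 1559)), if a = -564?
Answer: -990025/207033096816 ≈ -4.7820e-6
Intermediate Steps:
r(h) = (-1333 + h)*(157 + h) (r(h) = (157 + h)*(-1333 + h) = (-1333 + h)*(157 + h))
1/r((1091 - 1228)/(a + 1559)) = 1/(-209281 + ((1091 - 1228)/(-564 + 1559))**2 - 1176*(1091 - 1228)/(-564 + 1559)) = 1/(-209281 + (-137/995)**2 - (-161112)/995) = 1/(-209281 + (-137*1/995)**2 - (-161112)/995) = 1/(-209281 + (-137/995)**2 - 1176*(-137/995)) = 1/(-209281 + 18769/990025 + 161112/995) = 1/(-207033096816/990025) = -990025/207033096816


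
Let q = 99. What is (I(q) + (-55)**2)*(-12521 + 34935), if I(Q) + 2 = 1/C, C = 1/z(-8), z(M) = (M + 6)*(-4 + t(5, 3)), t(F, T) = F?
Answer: 67712694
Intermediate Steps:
z(M) = 6 + M (z(M) = (M + 6)*(-4 + 5) = (6 + M)*1 = 6 + M)
C = -1/2 (C = 1/(6 - 8) = 1/(-2) = -1/2 ≈ -0.50000)
I(Q) = -4 (I(Q) = -2 + 1/(-1/2) = -2 - 2 = -4)
(I(q) + (-55)**2)*(-12521 + 34935) = (-4 + (-55)**2)*(-12521 + 34935) = (-4 + 3025)*22414 = 3021*22414 = 67712694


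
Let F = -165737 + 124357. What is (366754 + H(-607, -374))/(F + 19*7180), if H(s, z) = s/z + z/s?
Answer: 83260267897/21575790720 ≈ 3.8590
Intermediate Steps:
F = -41380
(366754 + H(-607, -374))/(F + 19*7180) = (366754 + (-607/(-374) - 374/(-607)))/(-41380 + 19*7180) = (366754 + (-607*(-1/374) - 374*(-1/607)))/(-41380 + 136420) = (366754 + (607/374 + 374/607))/95040 = (366754 + 508325/227018)*(1/95040) = (83260267897/227018)*(1/95040) = 83260267897/21575790720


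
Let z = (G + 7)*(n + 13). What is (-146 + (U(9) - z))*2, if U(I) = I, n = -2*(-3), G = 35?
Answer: -1870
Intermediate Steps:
n = 6
z = 798 (z = (35 + 7)*(6 + 13) = 42*19 = 798)
(-146 + (U(9) - z))*2 = (-146 + (9 - 1*798))*2 = (-146 + (9 - 798))*2 = (-146 - 789)*2 = -935*2 = -1870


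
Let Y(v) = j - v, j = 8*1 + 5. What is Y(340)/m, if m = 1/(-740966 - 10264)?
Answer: 245652210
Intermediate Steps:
j = 13 (j = 8 + 5 = 13)
Y(v) = 13 - v
m = -1/751230 (m = 1/(-751230) = -1/751230 ≈ -1.3312e-6)
Y(340)/m = (13 - 1*340)/(-1/751230) = (13 - 340)*(-751230) = -327*(-751230) = 245652210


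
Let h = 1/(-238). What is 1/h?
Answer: -238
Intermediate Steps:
h = -1/238 ≈ -0.0042017
1/h = 1/(-1/238) = -238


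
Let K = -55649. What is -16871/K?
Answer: 16871/55649 ≈ 0.30317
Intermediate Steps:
-16871/K = -16871/(-55649) = -16871*(-1/55649) = 16871/55649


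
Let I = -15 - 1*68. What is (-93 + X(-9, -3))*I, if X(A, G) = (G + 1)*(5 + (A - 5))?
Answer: 6225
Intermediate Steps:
I = -83 (I = -15 - 68 = -83)
X(A, G) = A*(1 + G) (X(A, G) = (1 + G)*(5 + (-5 + A)) = (1 + G)*A = A*(1 + G))
(-93 + X(-9, -3))*I = (-93 - 9*(1 - 3))*(-83) = (-93 - 9*(-2))*(-83) = (-93 + 18)*(-83) = -75*(-83) = 6225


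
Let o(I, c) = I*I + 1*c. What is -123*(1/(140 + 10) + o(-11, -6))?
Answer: -707291/50 ≈ -14146.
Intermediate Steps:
o(I, c) = c + I**2 (o(I, c) = I**2 + c = c + I**2)
-123*(1/(140 + 10) + o(-11, -6)) = -123*(1/(140 + 10) + (-6 + (-11)**2)) = -123*(1/150 + (-6 + 121)) = -123*(1/150 + 115) = -123*17251/150 = -707291/50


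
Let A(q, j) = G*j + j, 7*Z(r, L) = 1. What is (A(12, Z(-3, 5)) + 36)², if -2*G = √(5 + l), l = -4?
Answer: 255025/196 ≈ 1301.1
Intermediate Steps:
Z(r, L) = ⅐ (Z(r, L) = (⅐)*1 = ⅐)
G = -½ (G = -√(5 - 4)/2 = -√1/2 = -½*1 = -½ ≈ -0.50000)
A(q, j) = j/2 (A(q, j) = -j/2 + j = j/2)
(A(12, Z(-3, 5)) + 36)² = ((½)*(⅐) + 36)² = (1/14 + 36)² = (505/14)² = 255025/196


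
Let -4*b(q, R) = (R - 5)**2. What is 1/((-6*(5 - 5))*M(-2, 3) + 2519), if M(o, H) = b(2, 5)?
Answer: 1/2519 ≈ 0.00039698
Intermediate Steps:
b(q, R) = -(-5 + R)**2/4 (b(q, R) = -(R - 5)**2/4 = -(-5 + R)**2/4)
M(o, H) = 0 (M(o, H) = -(-5 + 5)**2/4 = -1/4*0**2 = -1/4*0 = 0)
1/((-6*(5 - 5))*M(-2, 3) + 2519) = 1/(-6*(5 - 5)*0 + 2519) = 1/(-6*0*0 + 2519) = 1/(-3*0*0 + 2519) = 1/(0*0 + 2519) = 1/(0 + 2519) = 1/2519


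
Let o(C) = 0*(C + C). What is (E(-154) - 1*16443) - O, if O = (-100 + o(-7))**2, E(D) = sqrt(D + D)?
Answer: -26443 + 2*I*sqrt(77) ≈ -26443.0 + 17.55*I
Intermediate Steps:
o(C) = 0 (o(C) = 0*(2*C) = 0)
E(D) = sqrt(2)*sqrt(D) (E(D) = sqrt(2*D) = sqrt(2)*sqrt(D))
O = 10000 (O = (-100 + 0)**2 = (-100)**2 = 10000)
(E(-154) - 1*16443) - O = (sqrt(2)*sqrt(-154) - 1*16443) - 1*10000 = (sqrt(2)*(I*sqrt(154)) - 16443) - 10000 = (2*I*sqrt(77) - 16443) - 10000 = (-16443 + 2*I*sqrt(77)) - 10000 = -26443 + 2*I*sqrt(77)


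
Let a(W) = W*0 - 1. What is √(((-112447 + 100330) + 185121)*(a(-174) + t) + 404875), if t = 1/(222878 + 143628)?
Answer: √7786629403439845/183253 ≈ 481.53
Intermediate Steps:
t = 1/366506 ≈ 2.7285e-6
a(W) = -1 (a(W) = 0 - 1 = -1)
√(((-112447 + 100330) + 185121)*(a(-174) + t) + 404875) = √(((-112447 + 100330) + 185121)*(-1 + 1/366506) + 404875) = √((-12117 + 185121)*(-366505/366506) + 404875) = √(173004*(-366505/366506) + 404875) = √(-31703415510/183253 + 404875) = √(42491142865/183253) = √7786629403439845/183253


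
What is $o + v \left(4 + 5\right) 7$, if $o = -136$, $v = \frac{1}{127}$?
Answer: $- \frac{17209}{127} \approx -135.5$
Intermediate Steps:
$v = \frac{1}{127} \approx 0.007874$
$o + v \left(4 + 5\right) 7 = -136 + \frac{\left(4 + 5\right) 7}{127} = -136 + \frac{9 \cdot 7}{127} = -136 + \frac{1}{127} \cdot 63 = -136 + \frac{63}{127} = - \frac{17209}{127}$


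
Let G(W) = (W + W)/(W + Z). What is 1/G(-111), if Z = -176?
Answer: 287/222 ≈ 1.2928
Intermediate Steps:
G(W) = 2*W/(-176 + W) (G(W) = (W + W)/(W - 176) = (2*W)/(-176 + W) = 2*W/(-176 + W))
1/G(-111) = 1/(2*(-111)/(-176 - 111)) = 1/(2*(-111)/(-287)) = 1/(2*(-111)*(-1/287)) = 1/(222/287) = 287/222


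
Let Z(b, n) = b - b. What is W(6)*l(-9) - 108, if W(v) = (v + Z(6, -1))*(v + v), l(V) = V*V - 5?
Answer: 5364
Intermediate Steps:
Z(b, n) = 0
l(V) = -5 + V**2 (l(V) = V**2 - 5 = -5 + V**2)
W(v) = 2*v**2 (W(v) = (v + 0)*(v + v) = v*(2*v) = 2*v**2)
W(6)*l(-9) - 108 = (2*6**2)*(-5 + (-9)**2) - 108 = (2*36)*(-5 + 81) - 108 = 72*76 - 108 = 5472 - 108 = 5364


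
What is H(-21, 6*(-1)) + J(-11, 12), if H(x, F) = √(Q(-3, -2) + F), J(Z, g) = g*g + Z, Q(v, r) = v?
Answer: 133 + 3*I ≈ 133.0 + 3.0*I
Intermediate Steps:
J(Z, g) = Z + g² (J(Z, g) = g² + Z = Z + g²)
H(x, F) = √(-3 + F)
H(-21, 6*(-1)) + J(-11, 12) = √(-3 + 6*(-1)) + (-11 + 12²) = √(-3 - 6) + (-11 + 144) = √(-9) + 133 = 3*I + 133 = 133 + 3*I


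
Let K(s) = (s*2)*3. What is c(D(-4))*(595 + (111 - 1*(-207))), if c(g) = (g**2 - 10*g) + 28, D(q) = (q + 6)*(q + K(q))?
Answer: 3400012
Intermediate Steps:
K(s) = 6*s (K(s) = (2*s)*3 = 6*s)
D(q) = 7*q*(6 + q) (D(q) = (q + 6)*(q + 6*q) = (6 + q)*(7*q) = 7*q*(6 + q))
c(g) = 28 + g**2 - 10*g
c(D(-4))*(595 + (111 - 1*(-207))) = (28 + (7*(-4)*(6 - 4))**2 - 70*(-4)*(6 - 4))*(595 + (111 - 1*(-207))) = (28 + (7*(-4)*2)**2 - 70*(-4)*2)*(595 + (111 + 207)) = (28 + (-56)**2 - 10*(-56))*(595 + 318) = (28 + 3136 + 560)*913 = 3724*913 = 3400012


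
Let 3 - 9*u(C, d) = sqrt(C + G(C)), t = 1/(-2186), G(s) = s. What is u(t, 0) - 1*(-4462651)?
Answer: 13387954/3 - I*sqrt(1093)/9837 ≈ 4.4626e+6 - 0.0033608*I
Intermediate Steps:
t = -1/2186 ≈ -0.00045746
u(C, d) = 1/3 - sqrt(2)*sqrt(C)/9 (u(C, d) = 1/3 - sqrt(C + C)/9 = 1/3 - sqrt(2)*sqrt(C)/9)
u(t, 0) - 1*(-4462651) = (1/3 - sqrt(2)*sqrt(-1/2186)/9) - 1*(-4462651) = (1/3 - sqrt(2)*I*sqrt(2186)/2186/9) + 4462651 = (1/3 - I*sqrt(1093)/9837) + 4462651 = 13387954/3 - I*sqrt(1093)/9837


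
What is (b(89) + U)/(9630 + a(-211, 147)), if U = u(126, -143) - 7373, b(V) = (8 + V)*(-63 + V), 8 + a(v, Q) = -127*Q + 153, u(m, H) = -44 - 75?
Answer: 2485/4447 ≈ 0.55880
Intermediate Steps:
u(m, H) = -119
a(v, Q) = 145 - 127*Q (a(v, Q) = -8 + (-127*Q + 153) = -8 + (153 - 127*Q) = 145 - 127*Q)
b(V) = (-63 + V)*(8 + V)
U = -7492 (U = -119 - 7373 = -7492)
(b(89) + U)/(9630 + a(-211, 147)) = ((-504 + 89**2 - 55*89) - 7492)/(9630 + (145 - 127*147)) = ((-504 + 7921 - 4895) - 7492)/(9630 + (145 - 18669)) = (2522 - 7492)/(9630 - 18524) = -4970/(-8894) = -4970*(-1/8894) = 2485/4447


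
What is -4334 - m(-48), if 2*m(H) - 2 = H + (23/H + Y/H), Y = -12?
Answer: -413845/96 ≈ -4310.9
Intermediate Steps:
m(H) = 1 + H/2 + 11/(2*H) (m(H) = 1 + (H + (23/H - 12/H))/2 = 1 + (H + 11/H)/2 = 1 + (H/2 + 11/(2*H)) = 1 + H/2 + 11/(2*H))
-4334 - m(-48) = -4334 - (11 - 48*(2 - 48))/(2*(-48)) = -4334 - (-1)*(11 - 48*(-46))/(2*48) = -4334 - (-1)*(11 + 2208)/(2*48) = -4334 - (-1)*2219/(2*48) = -4334 - 1*(-2219/96) = -4334 + 2219/96 = -413845/96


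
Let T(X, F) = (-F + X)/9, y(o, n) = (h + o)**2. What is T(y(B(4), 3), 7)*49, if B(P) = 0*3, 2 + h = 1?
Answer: -98/3 ≈ -32.667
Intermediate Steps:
h = -1 (h = -2 + 1 = -1)
B(P) = 0
y(o, n) = (-1 + o)**2
T(X, F) = -F/9 + X/9 (T(X, F) = (X - F)*(1/9) = -F/9 + X/9)
T(y(B(4), 3), 7)*49 = (-1/9*7 + (-1 + 0)**2/9)*49 = (-7/9 + (1/9)*(-1)**2)*49 = (-7/9 + (1/9)*1)*49 = (-7/9 + 1/9)*49 = -2/3*49 = -98/3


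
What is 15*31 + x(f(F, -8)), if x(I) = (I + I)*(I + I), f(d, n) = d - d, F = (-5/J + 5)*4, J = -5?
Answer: 465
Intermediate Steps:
F = 24 (F = (-5/(-5) + 5)*4 = (-5*(-⅕) + 5)*4 = (1 + 5)*4 = 6*4 = 24)
f(d, n) = 0
x(I) = 4*I² (x(I) = (2*I)*(2*I) = 4*I²)
15*31 + x(f(F, -8)) = 15*31 + 4*0² = 465 + 4*0 = 465 + 0 = 465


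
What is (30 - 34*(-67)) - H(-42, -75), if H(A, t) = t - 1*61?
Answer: 2444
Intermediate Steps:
H(A, t) = -61 + t (H(A, t) = t - 61 = -61 + t)
(30 - 34*(-67)) - H(-42, -75) = (30 - 34*(-67)) - (-61 - 75) = (30 + 2278) - 1*(-136) = 2308 + 136 = 2444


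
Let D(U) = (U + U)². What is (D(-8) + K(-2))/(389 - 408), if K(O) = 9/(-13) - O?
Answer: -3345/247 ≈ -13.543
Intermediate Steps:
D(U) = 4*U² (D(U) = (2*U)² = 4*U²)
K(O) = -9/13 - O (K(O) = 9*(-1/13) - O = -9/13 - O)
(D(-8) + K(-2))/(389 - 408) = (4*(-8)² + (-9/13 - 1*(-2)))/(389 - 408) = (4*64 + (-9/13 + 2))/(-19) = (256 + 17/13)*(-1/19) = (3345/13)*(-1/19) = -3345/247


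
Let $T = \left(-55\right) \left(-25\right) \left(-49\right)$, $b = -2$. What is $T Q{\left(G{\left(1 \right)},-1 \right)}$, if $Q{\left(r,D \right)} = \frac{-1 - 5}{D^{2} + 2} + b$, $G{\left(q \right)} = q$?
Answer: $269500$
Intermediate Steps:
$Q{\left(r,D \right)} = -2 - \frac{6}{2 + D^{2}}$ ($Q{\left(r,D \right)} = \frac{-1 - 5}{D^{2} + 2} - 2 = - \frac{6}{2 + D^{2}} - 2 = -2 - \frac{6}{2 + D^{2}}$)
$T = -67375$ ($T = 1375 \left(-49\right) = -67375$)
$T Q{\left(G{\left(1 \right)},-1 \right)} = - 67375 \frac{2 \left(-5 - \left(-1\right)^{2}\right)}{2 + \left(-1\right)^{2}} = - 67375 \frac{2 \left(-5 - 1\right)}{2 + 1} = - 67375 \frac{2 \left(-5 - 1\right)}{3} = - 67375 \cdot 2 \cdot \frac{1}{3} \left(-6\right) = \left(-67375\right) \left(-4\right) = 269500$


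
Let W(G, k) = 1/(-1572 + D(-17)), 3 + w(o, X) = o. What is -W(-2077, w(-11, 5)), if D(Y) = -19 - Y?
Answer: 1/1574 ≈ 0.00063532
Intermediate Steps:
w(o, X) = -3 + o
W(G, k) = -1/1574 (W(G, k) = 1/(-1572 + (-19 - 1*(-17))) = 1/(-1572 + (-19 + 17)) = 1/(-1572 - 2) = 1/(-1574) = -1/1574)
-W(-2077, w(-11, 5)) = -1*(-1/1574) = 1/1574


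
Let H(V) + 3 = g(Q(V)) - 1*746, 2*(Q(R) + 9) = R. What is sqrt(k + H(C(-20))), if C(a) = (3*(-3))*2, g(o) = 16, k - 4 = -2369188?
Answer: I*sqrt(2369917) ≈ 1539.5*I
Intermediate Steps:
k = -2369184 (k = 4 - 2369188 = -2369184)
Q(R) = -9 + R/2
C(a) = -18 (C(a) = -9*2 = -18)
H(V) = -733 (H(V) = -3 + (16 - 1*746) = -3 + (16 - 746) = -3 - 730 = -733)
sqrt(k + H(C(-20))) = sqrt(-2369184 - 733) = sqrt(-2369917) = I*sqrt(2369917)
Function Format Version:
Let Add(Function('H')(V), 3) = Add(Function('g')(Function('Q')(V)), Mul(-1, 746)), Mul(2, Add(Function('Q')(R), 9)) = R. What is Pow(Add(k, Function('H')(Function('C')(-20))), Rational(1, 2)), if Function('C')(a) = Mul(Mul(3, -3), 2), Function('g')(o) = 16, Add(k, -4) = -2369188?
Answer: Mul(I, Pow(2369917, Rational(1, 2))) ≈ Mul(1539.5, I)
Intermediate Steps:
k = -2369184 (k = Add(4, -2369188) = -2369184)
Function('Q')(R) = Add(-9, Mul(Rational(1, 2), R))
Function('C')(a) = -18 (Function('C')(a) = Mul(-9, 2) = -18)
Function('H')(V) = -733 (Function('H')(V) = Add(-3, Add(16, Mul(-1, 746))) = Add(-3, Add(16, -746)) = Add(-3, -730) = -733)
Pow(Add(k, Function('H')(Function('C')(-20))), Rational(1, 2)) = Pow(Add(-2369184, -733), Rational(1, 2)) = Pow(-2369917, Rational(1, 2)) = Mul(I, Pow(2369917, Rational(1, 2)))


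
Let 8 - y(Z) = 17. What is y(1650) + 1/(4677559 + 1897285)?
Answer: -59173595/6574844 ≈ -9.0000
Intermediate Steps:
y(Z) = -9 (y(Z) = 8 - 1*17 = 8 - 17 = -9)
y(1650) + 1/(4677559 + 1897285) = -9 + 1/(4677559 + 1897285) = -9 + 1/6574844 = -59173595/6574844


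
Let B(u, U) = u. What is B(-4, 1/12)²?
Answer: 16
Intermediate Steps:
B(-4, 1/12)² = (-4)² = 16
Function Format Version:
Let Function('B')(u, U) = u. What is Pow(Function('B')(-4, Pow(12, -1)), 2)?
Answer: 16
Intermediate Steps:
Pow(Function('B')(-4, Pow(12, -1)), 2) = Pow(-4, 2) = 16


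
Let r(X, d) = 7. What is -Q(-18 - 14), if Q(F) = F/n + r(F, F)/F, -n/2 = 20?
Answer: -93/160 ≈ -0.58125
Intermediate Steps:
n = -40 (n = -2*20 = -40)
Q(F) = 7/F - F/40 (Q(F) = F/(-40) + 7/F = F*(-1/40) + 7/F = -F/40 + 7/F = 7/F - F/40)
-Q(-18 - 14) = -(7/(-18 - 14) - (-18 - 14)/40) = -(7/(-32) - 1/40*(-32)) = -(7*(-1/32) + ⅘) = -(-7/32 + ⅘) = -1*93/160 = -93/160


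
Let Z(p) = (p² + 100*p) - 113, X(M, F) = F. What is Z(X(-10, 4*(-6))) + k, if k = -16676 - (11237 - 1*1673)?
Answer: -28177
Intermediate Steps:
Z(p) = -113 + p² + 100*p
k = -26240 (k = -16676 - (11237 - 1673) = -16676 - 1*9564 = -16676 - 9564 = -26240)
Z(X(-10, 4*(-6))) + k = (-113 + (4*(-6))² + 100*(4*(-6))) - 26240 = (-113 + (-24)² + 100*(-24)) - 26240 = (-113 + 576 - 2400) - 26240 = -1937 - 26240 = -28177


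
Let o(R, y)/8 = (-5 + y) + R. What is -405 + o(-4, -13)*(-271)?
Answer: 47291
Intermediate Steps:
o(R, y) = -40 + 8*R + 8*y (o(R, y) = 8*((-5 + y) + R) = 8*(-5 + R + y) = -40 + 8*R + 8*y)
-405 + o(-4, -13)*(-271) = -405 + (-40 + 8*(-4) + 8*(-13))*(-271) = -405 + (-40 - 32 - 104)*(-271) = -405 - 176*(-271) = -405 + 47696 = 47291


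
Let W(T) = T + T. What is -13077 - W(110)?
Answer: -13297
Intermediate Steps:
W(T) = 2*T
-13077 - W(110) = -13077 - 2*110 = -13077 - 1*220 = -13077 - 220 = -13297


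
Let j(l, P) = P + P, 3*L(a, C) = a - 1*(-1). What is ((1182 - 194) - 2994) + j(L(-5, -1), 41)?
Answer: -1924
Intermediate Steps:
L(a, C) = ⅓ + a/3 (L(a, C) = (a - 1*(-1))/3 = (a + 1)/3 = (1 + a)/3 = ⅓ + a/3)
j(l, P) = 2*P
((1182 - 194) - 2994) + j(L(-5, -1), 41) = ((1182 - 194) - 2994) + 2*41 = (988 - 2994) + 82 = -2006 + 82 = -1924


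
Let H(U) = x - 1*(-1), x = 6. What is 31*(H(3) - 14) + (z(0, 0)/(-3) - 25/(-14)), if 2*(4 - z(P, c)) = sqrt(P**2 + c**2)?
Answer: -9095/42 ≈ -216.55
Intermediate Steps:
z(P, c) = 4 - sqrt(P**2 + c**2)/2
H(U) = 7 (H(U) = 6 - 1*(-1) = 6 + 1 = 7)
31*(H(3) - 14) + (z(0, 0)/(-3) - 25/(-14)) = 31*(7 - 14) + ((4 - sqrt(0**2 + 0**2)/2)/(-3) - 25/(-14)) = 31*(-7) + ((4 - sqrt(0 + 0)/2)*(-1/3) - 25*(-1/14)) = -217 + ((4 - sqrt(0)/2)*(-1/3) + 25/14) = -217 + ((4 - 1/2*0)*(-1/3) + 25/14) = -217 + ((4 + 0)*(-1/3) + 25/14) = -217 + (4*(-1/3) + 25/14) = -217 + (-4/3 + 25/14) = -217 + 19/42 = -9095/42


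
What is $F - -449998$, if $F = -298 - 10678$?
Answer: $439022$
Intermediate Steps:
$F = -10976$ ($F = -298 - 10678 = -10976$)
$F - -449998 = -10976 - -449998 = -10976 + 449998 = 439022$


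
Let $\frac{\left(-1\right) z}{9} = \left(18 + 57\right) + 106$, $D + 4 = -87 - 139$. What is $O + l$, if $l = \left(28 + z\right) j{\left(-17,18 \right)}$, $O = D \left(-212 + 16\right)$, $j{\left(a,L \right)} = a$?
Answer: $72297$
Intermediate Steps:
$D = -230$ ($D = -4 - 226 = -230$)
$z = -1629$ ($z = - 9 \left(\left(18 + 57\right) + 106\right) = - 9 \left(75 + 106\right) = \left(-9\right) 181 = -1629$)
$O = 45080$ ($O = - 230 \left(-212 + 16\right) = \left(-230\right) \left(-196\right) = 45080$)
$l = 27217$ ($l = \left(28 - 1629\right) \left(-17\right) = \left(-1601\right) \left(-17\right) = 27217$)
$O + l = 45080 + 27217 = 72297$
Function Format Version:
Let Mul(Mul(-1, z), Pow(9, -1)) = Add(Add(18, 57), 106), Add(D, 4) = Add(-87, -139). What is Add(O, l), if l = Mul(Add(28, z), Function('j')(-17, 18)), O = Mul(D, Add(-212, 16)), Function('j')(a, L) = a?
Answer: 72297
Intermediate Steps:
D = -230 (D = Add(-4, Add(-87, -139)) = Add(-4, -226) = -230)
z = -1629 (z = Mul(-9, Add(Add(18, 57), 106)) = Mul(-9, Add(75, 106)) = Mul(-9, 181) = -1629)
O = 45080 (O = Mul(-230, Add(-212, 16)) = Mul(-230, -196) = 45080)
l = 27217 (l = Mul(Add(28, -1629), -17) = Mul(-1601, -17) = 27217)
Add(O, l) = Add(45080, 27217) = 72297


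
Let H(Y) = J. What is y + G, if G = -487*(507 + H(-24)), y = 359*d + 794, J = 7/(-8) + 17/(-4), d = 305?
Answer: -1072993/8 ≈ -1.3412e+5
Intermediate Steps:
J = -41/8 (J = 7*(-⅛) + 17*(-¼) = -7/8 - 17/4 = -41/8 ≈ -5.1250)
H(Y) = -41/8
y = 110289 (y = 359*305 + 794 = 109495 + 794 = 110289)
G = -1955305/8 (G = -487*(507 - 41/8) = -487*4015/8 = -1955305/8 ≈ -2.4441e+5)
y + G = 110289 - 1955305/8 = -1072993/8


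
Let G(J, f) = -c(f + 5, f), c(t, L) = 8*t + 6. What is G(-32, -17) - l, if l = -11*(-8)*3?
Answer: -174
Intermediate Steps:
c(t, L) = 6 + 8*t
G(J, f) = -46 - 8*f (G(J, f) = -(6 + 8*(f + 5)) = -(6 + 8*(5 + f)) = -(6 + (40 + 8*f)) = -(46 + 8*f) = -46 - 8*f)
l = 264 (l = 88*3 = 264)
G(-32, -17) - l = (-46 - 8*(-17)) - 1*264 = (-46 + 136) - 264 = 90 - 264 = -174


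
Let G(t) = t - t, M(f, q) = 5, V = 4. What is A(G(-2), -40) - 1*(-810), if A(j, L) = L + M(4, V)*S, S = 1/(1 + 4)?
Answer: 771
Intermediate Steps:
S = ⅕ (S = 1/5 = ⅕ ≈ 0.20000)
G(t) = 0
A(j, L) = 1 + L (A(j, L) = L + 5*(⅕) = L + 1 = 1 + L)
A(G(-2), -40) - 1*(-810) = (1 - 40) - 1*(-810) = -39 + 810 = 771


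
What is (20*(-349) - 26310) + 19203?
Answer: -14087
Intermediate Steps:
(20*(-349) - 26310) + 19203 = (-6980 - 26310) + 19203 = -33290 + 19203 = -14087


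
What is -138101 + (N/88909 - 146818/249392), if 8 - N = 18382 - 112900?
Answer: -1531064825601749/11086596664 ≈ -1.3810e+5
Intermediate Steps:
N = 94526 (N = 8 - (18382 - 112900) = 8 - 1*(-94518) = 8 + 94518 = 94526)
-138101 + (N/88909 - 146818/249392) = -138101 + (94526/88909 - 146818/249392) = -138101 + (94526*(1/88909) - 146818*1/249392) = -138101 + (94526/88909 - 73409/124696) = -138101 + 5260293315/11086596664 = -1531064825601749/11086596664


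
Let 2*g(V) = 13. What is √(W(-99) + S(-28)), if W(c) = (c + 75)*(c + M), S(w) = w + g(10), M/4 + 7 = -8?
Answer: √15178/2 ≈ 61.599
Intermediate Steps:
M = -60 (M = -28 + 4*(-8) = -28 - 32 = -60)
g(V) = 13/2 (g(V) = (½)*13 = 13/2)
S(w) = 13/2 + w (S(w) = w + 13/2 = 13/2 + w)
W(c) = (-60 + c)*(75 + c) (W(c) = (c + 75)*(c - 60) = (75 + c)*(-60 + c) = (-60 + c)*(75 + c))
√(W(-99) + S(-28)) = √((-4500 + (-99)² + 15*(-99)) + (13/2 - 28)) = √((-4500 + 9801 - 1485) - 43/2) = √(3816 - 43/2) = √(7589/2) = √15178/2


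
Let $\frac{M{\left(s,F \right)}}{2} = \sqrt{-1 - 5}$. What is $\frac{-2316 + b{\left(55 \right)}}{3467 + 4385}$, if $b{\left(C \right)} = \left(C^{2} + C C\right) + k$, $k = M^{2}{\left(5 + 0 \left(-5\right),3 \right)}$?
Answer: $\frac{1855}{3926} \approx 0.47249$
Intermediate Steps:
$M{\left(s,F \right)} = 2 i \sqrt{6}$ ($M{\left(s,F \right)} = 2 \sqrt{-1 - 5} = 2 \sqrt{-6} = 2 i \sqrt{6}$)
$k = -24$ ($k = \left(2 i \sqrt{6}\right)^{2} = -24$)
$b{\left(C \right)} = -24 + 2 C^{2}$ ($b{\left(C \right)} = \left(C^{2} + C C\right) - 24 = \left(C^{2} + C^{2}\right) - 24 = 2 C^{2} - 24 = -24 + 2 C^{2}$)
$\frac{-2316 + b{\left(55 \right)}}{3467 + 4385} = \frac{-2316 - \left(24 - 2 \cdot 55^{2}\right)}{3467 + 4385} = \frac{-2316 + \left(-24 + 2 \cdot 3025\right)}{7852} = \left(-2316 + \left(-24 + 6050\right)\right) \frac{1}{7852} = \left(-2316 + 6026\right) \frac{1}{7852} = 3710 \cdot \frac{1}{7852} = \frac{1855}{3926}$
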